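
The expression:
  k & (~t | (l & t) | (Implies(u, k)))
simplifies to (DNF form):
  k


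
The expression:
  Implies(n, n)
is always true.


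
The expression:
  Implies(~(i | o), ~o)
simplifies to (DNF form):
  True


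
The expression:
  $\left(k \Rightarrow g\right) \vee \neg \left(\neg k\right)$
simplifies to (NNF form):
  $\text{True}$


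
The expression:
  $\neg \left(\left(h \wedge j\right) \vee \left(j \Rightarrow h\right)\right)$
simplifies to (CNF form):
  $j \wedge \neg h$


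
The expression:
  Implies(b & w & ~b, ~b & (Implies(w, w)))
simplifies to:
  True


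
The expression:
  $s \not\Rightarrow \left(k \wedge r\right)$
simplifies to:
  $s \wedge \left(\neg k \vee \neg r\right)$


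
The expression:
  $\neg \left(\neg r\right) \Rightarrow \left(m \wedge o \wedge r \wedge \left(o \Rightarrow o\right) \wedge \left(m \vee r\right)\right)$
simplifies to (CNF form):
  $\left(m \vee \neg r\right) \wedge \left(o \vee \neg r\right)$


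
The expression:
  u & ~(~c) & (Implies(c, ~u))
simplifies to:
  False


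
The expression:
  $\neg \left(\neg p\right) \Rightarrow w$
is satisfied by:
  {w: True, p: False}
  {p: False, w: False}
  {p: True, w: True}


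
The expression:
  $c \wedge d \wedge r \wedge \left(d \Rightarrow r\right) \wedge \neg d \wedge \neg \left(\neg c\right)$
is never true.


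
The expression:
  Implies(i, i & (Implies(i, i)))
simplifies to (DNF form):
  True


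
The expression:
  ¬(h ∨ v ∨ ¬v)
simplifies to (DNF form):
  False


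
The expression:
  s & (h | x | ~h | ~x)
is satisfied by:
  {s: True}


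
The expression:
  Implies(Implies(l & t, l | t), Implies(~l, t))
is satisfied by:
  {t: True, l: True}
  {t: True, l: False}
  {l: True, t: False}


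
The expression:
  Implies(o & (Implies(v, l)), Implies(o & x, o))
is always true.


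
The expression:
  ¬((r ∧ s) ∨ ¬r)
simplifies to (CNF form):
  r ∧ ¬s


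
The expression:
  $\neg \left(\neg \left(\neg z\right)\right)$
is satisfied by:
  {z: False}


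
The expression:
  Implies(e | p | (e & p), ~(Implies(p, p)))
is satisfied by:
  {e: False, p: False}


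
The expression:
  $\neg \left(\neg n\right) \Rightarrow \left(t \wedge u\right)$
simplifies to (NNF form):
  $\left(t \wedge u\right) \vee \neg n$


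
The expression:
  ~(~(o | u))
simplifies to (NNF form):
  o | u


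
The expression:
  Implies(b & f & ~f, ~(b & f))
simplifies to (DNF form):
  True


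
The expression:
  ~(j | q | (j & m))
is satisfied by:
  {q: False, j: False}


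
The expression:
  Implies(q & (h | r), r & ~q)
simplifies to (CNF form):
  (~h | ~q) & (~q | ~r)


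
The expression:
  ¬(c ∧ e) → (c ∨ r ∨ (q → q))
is always true.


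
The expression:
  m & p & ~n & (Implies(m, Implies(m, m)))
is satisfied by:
  {m: True, p: True, n: False}


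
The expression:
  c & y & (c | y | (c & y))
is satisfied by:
  {c: True, y: True}


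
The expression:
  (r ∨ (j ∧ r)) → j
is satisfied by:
  {j: True, r: False}
  {r: False, j: False}
  {r: True, j: True}


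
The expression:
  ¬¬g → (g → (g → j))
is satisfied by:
  {j: True, g: False}
  {g: False, j: False}
  {g: True, j: True}


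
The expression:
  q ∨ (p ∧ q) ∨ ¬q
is always true.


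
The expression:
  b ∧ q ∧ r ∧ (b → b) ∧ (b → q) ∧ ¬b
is never true.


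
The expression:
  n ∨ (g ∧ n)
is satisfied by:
  {n: True}


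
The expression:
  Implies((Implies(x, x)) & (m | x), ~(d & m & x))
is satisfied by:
  {m: False, d: False, x: False}
  {x: True, m: False, d: False}
  {d: True, m: False, x: False}
  {x: True, d: True, m: False}
  {m: True, x: False, d: False}
  {x: True, m: True, d: False}
  {d: True, m: True, x: False}


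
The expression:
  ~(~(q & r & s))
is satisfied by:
  {r: True, s: True, q: True}


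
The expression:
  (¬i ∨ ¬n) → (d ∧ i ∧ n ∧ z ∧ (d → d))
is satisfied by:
  {i: True, n: True}


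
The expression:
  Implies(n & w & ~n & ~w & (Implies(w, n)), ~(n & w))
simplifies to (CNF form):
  True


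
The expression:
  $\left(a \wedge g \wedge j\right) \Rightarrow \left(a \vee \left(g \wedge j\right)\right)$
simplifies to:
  $\text{True}$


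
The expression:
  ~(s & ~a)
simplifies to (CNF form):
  a | ~s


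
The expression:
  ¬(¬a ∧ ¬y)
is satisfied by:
  {a: True, y: True}
  {a: True, y: False}
  {y: True, a: False}


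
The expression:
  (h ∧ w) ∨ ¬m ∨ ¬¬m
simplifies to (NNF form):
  True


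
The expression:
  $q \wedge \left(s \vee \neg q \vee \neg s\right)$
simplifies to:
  $q$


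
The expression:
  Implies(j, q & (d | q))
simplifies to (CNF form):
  q | ~j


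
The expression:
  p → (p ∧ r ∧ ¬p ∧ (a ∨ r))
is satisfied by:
  {p: False}


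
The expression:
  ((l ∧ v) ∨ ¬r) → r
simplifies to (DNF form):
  r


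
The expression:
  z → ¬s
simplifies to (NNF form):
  ¬s ∨ ¬z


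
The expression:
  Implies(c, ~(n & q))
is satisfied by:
  {c: False, q: False, n: False}
  {n: True, c: False, q: False}
  {q: True, c: False, n: False}
  {n: True, q: True, c: False}
  {c: True, n: False, q: False}
  {n: True, c: True, q: False}
  {q: True, c: True, n: False}


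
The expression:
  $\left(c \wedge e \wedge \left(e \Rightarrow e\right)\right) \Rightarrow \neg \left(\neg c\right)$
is always true.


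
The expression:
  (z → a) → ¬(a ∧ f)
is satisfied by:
  {a: False, f: False}
  {f: True, a: False}
  {a: True, f: False}


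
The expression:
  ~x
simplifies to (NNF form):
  ~x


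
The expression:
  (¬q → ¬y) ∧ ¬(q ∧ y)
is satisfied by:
  {y: False}


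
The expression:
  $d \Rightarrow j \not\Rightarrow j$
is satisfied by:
  {d: False}


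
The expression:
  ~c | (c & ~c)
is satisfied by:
  {c: False}


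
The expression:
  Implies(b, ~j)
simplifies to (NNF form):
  ~b | ~j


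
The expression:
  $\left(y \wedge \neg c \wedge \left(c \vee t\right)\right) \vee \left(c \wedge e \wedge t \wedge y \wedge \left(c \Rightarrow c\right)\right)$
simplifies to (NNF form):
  $t \wedge y \wedge \left(e \vee \neg c\right)$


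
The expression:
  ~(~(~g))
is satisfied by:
  {g: False}


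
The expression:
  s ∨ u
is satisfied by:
  {u: True, s: True}
  {u: True, s: False}
  {s: True, u: False}


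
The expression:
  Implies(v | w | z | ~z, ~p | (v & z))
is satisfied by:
  {z: True, v: True, p: False}
  {z: True, v: False, p: False}
  {v: True, z: False, p: False}
  {z: False, v: False, p: False}
  {z: True, p: True, v: True}


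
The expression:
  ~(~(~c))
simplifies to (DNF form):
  ~c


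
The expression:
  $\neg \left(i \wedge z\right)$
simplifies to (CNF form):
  $\neg i \vee \neg z$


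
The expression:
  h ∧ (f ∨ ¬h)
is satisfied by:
  {h: True, f: True}


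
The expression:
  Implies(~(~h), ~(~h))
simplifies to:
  True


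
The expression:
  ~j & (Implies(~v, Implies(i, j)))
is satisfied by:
  {v: True, j: False, i: False}
  {v: False, j: False, i: False}
  {i: True, v: True, j: False}


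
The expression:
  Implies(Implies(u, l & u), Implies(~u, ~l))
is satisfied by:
  {u: True, l: False}
  {l: False, u: False}
  {l: True, u: True}


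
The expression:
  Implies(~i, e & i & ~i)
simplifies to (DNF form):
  i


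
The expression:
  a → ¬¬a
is always true.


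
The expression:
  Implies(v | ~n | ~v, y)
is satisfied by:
  {y: True}


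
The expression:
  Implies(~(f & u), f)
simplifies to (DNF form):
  f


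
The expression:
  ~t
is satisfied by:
  {t: False}


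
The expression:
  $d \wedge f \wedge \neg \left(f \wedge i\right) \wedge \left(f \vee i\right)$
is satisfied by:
  {d: True, f: True, i: False}


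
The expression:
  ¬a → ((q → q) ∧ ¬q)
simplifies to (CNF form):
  a ∨ ¬q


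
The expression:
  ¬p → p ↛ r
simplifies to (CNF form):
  p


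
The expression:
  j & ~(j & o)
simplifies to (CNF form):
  j & ~o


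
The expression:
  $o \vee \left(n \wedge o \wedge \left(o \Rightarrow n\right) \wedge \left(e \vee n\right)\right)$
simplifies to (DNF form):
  $o$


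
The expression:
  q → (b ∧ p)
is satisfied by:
  {b: True, p: True, q: False}
  {b: True, p: False, q: False}
  {p: True, b: False, q: False}
  {b: False, p: False, q: False}
  {b: True, q: True, p: True}


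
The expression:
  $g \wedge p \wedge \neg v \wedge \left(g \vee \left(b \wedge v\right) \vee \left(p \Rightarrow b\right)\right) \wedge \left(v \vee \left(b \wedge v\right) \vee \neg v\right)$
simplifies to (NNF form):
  $g \wedge p \wedge \neg v$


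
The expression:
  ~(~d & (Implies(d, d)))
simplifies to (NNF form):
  d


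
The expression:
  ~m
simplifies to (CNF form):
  ~m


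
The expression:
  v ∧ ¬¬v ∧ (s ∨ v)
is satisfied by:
  {v: True}


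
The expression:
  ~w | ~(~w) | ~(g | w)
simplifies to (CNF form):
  True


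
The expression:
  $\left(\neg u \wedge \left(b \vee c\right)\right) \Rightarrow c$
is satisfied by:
  {c: True, u: True, b: False}
  {c: True, u: False, b: False}
  {u: True, c: False, b: False}
  {c: False, u: False, b: False}
  {c: True, b: True, u: True}
  {c: True, b: True, u: False}
  {b: True, u: True, c: False}


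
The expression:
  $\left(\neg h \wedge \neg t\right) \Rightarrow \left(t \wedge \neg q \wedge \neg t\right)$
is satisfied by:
  {t: True, h: True}
  {t: True, h: False}
  {h: True, t: False}


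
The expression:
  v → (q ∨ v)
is always true.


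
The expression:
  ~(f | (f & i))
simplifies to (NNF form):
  ~f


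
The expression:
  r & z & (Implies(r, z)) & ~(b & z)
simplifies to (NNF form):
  r & z & ~b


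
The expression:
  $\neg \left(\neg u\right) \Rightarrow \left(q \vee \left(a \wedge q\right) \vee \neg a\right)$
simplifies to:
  $q \vee \neg a \vee \neg u$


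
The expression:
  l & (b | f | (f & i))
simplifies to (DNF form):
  (b & l) | (f & l)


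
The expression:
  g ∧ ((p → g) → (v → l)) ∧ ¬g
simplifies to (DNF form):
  False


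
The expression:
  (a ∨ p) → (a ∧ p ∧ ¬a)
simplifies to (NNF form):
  ¬a ∧ ¬p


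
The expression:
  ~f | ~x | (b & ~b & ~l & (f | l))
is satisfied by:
  {x: False, f: False}
  {f: True, x: False}
  {x: True, f: False}


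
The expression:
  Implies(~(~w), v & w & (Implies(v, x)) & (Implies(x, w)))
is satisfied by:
  {v: True, x: True, w: False}
  {v: True, x: False, w: False}
  {x: True, v: False, w: False}
  {v: False, x: False, w: False}
  {v: True, w: True, x: True}


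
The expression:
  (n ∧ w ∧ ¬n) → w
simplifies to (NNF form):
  True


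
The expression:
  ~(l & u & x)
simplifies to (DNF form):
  ~l | ~u | ~x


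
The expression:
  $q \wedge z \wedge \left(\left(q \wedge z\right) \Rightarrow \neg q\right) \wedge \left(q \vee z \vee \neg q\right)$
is never true.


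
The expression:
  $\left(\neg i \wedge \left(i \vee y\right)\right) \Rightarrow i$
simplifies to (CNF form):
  $i \vee \neg y$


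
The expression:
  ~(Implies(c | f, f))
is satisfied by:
  {c: True, f: False}


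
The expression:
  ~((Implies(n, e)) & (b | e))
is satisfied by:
  {n: True, b: False, e: False}
  {b: False, e: False, n: False}
  {n: True, b: True, e: False}


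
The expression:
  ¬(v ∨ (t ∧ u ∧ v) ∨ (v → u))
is never true.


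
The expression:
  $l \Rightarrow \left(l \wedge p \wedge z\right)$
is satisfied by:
  {p: True, z: True, l: False}
  {p: True, z: False, l: False}
  {z: True, p: False, l: False}
  {p: False, z: False, l: False}
  {p: True, l: True, z: True}


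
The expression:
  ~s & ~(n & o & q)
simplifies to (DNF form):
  (~n & ~s) | (~o & ~s) | (~q & ~s)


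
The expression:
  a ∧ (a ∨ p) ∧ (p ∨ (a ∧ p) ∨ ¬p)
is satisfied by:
  {a: True}


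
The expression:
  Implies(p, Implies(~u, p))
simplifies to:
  True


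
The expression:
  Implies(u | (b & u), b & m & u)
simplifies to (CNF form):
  (b | ~u) & (m | ~u)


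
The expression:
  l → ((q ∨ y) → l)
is always true.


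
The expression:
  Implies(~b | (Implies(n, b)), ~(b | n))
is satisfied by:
  {n: False, b: False}


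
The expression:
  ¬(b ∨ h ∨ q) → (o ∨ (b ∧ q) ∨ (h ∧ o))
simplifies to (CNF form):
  b ∨ h ∨ o ∨ q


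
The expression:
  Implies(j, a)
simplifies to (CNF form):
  a | ~j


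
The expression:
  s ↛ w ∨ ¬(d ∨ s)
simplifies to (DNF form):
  (s ∧ ¬w) ∨ (¬d ∧ ¬s)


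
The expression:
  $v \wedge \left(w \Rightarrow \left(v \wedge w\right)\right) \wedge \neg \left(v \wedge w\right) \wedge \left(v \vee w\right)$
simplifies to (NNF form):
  $v \wedge \neg w$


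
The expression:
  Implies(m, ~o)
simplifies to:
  ~m | ~o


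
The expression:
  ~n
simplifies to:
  ~n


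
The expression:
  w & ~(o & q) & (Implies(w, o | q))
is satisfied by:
  {w: True, q: True, o: False}
  {w: True, o: True, q: False}


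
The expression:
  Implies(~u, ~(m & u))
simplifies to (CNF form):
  True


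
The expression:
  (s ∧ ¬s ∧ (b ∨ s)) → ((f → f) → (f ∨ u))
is always true.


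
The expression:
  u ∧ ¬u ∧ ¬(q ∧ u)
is never true.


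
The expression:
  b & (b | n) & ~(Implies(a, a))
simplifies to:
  False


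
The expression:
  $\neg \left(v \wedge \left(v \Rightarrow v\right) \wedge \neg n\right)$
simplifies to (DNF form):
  $n \vee \neg v$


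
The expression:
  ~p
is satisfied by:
  {p: False}


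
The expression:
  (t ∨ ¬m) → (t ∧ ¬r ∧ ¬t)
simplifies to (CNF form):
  m ∧ ¬t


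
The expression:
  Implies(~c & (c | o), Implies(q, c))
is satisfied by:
  {c: True, o: False, q: False}
  {o: False, q: False, c: False}
  {c: True, q: True, o: False}
  {q: True, o: False, c: False}
  {c: True, o: True, q: False}
  {o: True, c: False, q: False}
  {c: True, q: True, o: True}


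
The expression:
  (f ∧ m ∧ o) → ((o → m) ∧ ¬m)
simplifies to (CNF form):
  ¬f ∨ ¬m ∨ ¬o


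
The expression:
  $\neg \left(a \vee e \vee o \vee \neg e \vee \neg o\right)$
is never true.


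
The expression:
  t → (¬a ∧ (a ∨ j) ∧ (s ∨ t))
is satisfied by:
  {j: True, a: False, t: False}
  {a: False, t: False, j: False}
  {j: True, a: True, t: False}
  {a: True, j: False, t: False}
  {t: True, j: True, a: False}


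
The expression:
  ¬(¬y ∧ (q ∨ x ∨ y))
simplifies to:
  y ∨ (¬q ∧ ¬x)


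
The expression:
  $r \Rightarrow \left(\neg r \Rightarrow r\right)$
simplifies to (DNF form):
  $\text{True}$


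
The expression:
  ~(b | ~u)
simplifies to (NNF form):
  u & ~b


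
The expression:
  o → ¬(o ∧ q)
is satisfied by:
  {o: False, q: False}
  {q: True, o: False}
  {o: True, q: False}


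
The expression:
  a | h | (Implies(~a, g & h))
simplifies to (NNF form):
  a | h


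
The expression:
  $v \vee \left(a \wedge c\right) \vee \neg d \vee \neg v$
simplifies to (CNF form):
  $\text{True}$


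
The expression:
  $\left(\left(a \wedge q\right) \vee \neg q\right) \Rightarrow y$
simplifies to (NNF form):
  $y \vee \left(q \wedge \neg a\right)$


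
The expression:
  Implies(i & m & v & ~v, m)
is always true.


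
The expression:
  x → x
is always true.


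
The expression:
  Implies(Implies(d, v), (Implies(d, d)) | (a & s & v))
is always true.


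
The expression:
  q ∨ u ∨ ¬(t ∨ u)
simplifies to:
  q ∨ u ∨ ¬t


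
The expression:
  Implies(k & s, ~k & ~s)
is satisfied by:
  {s: False, k: False}
  {k: True, s: False}
  {s: True, k: False}


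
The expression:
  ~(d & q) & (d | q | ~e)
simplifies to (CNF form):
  (d | ~d) & (~d | ~q) & (d | q | ~d) & (d | q | ~e) & (d | ~d | ~e) & (q | ~d | ~q) & (q | ~e | ~q) & (~d | ~e | ~q)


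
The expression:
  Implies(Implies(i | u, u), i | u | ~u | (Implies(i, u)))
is always true.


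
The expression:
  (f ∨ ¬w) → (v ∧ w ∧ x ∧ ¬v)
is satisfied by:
  {w: True, f: False}


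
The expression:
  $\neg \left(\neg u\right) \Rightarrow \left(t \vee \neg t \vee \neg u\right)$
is always true.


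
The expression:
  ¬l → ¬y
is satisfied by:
  {l: True, y: False}
  {y: False, l: False}
  {y: True, l: True}


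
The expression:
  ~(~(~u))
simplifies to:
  ~u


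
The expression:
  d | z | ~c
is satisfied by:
  {d: True, z: True, c: False}
  {d: True, c: False, z: False}
  {z: True, c: False, d: False}
  {z: False, c: False, d: False}
  {d: True, z: True, c: True}
  {d: True, c: True, z: False}
  {z: True, c: True, d: False}


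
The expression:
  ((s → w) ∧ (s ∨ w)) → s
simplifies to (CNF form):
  s ∨ ¬w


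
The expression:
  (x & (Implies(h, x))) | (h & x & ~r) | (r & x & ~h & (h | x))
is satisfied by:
  {x: True}


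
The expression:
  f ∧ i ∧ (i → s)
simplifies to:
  f ∧ i ∧ s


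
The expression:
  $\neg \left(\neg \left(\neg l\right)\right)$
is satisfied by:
  {l: False}


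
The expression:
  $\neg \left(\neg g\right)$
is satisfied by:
  {g: True}


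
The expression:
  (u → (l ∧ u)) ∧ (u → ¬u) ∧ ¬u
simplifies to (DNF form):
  ¬u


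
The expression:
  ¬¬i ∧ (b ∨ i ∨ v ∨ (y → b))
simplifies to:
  i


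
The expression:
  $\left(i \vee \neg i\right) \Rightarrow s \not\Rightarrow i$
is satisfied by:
  {s: True, i: False}


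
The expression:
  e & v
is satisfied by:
  {e: True, v: True}


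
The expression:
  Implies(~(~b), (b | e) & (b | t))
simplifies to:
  True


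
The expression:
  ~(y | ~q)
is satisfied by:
  {q: True, y: False}


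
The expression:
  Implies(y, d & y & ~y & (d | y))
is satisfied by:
  {y: False}


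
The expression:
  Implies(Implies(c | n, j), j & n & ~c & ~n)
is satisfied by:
  {n: True, c: True, j: False}
  {n: True, c: False, j: False}
  {c: True, n: False, j: False}


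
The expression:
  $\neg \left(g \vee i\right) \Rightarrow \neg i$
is always true.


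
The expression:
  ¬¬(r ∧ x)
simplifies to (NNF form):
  r ∧ x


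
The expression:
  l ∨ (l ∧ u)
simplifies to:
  l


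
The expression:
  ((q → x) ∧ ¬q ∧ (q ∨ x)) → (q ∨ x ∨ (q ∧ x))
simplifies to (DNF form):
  True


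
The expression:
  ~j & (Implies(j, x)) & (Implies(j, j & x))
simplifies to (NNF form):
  ~j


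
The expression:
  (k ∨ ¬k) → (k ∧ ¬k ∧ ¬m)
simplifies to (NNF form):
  False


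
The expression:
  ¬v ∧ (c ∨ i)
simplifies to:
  ¬v ∧ (c ∨ i)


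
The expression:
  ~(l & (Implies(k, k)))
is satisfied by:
  {l: False}


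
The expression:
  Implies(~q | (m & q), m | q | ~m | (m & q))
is always true.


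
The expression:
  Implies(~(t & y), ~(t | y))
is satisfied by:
  {t: False, y: False}
  {y: True, t: True}


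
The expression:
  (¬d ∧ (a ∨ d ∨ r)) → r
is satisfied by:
  {r: True, d: True, a: False}
  {r: True, d: False, a: False}
  {d: True, r: False, a: False}
  {r: False, d: False, a: False}
  {r: True, a: True, d: True}
  {r: True, a: True, d: False}
  {a: True, d: True, r: False}


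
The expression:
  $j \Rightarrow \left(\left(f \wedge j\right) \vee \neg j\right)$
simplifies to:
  $f \vee \neg j$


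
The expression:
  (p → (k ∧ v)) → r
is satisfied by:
  {r: True, p: True, v: False, k: False}
  {r: True, p: True, k: True, v: False}
  {r: True, p: True, v: True, k: False}
  {r: True, p: True, k: True, v: True}
  {r: True, v: False, k: False, p: False}
  {r: True, k: True, v: False, p: False}
  {r: True, v: True, k: False, p: False}
  {r: True, k: True, v: True, p: False}
  {p: True, v: False, k: False, r: False}
  {k: True, p: True, v: False, r: False}
  {p: True, v: True, k: False, r: False}


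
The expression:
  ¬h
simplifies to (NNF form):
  ¬h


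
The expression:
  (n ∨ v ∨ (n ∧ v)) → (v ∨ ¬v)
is always true.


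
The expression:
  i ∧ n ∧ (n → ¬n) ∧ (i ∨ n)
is never true.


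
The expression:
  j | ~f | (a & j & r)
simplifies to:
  j | ~f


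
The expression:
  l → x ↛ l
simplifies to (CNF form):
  ¬l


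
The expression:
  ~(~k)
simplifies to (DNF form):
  k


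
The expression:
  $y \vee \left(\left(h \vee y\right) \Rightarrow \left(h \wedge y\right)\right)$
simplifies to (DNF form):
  $y \vee \neg h$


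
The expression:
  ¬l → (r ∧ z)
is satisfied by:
  {z: True, l: True, r: True}
  {z: True, l: True, r: False}
  {l: True, r: True, z: False}
  {l: True, r: False, z: False}
  {z: True, r: True, l: False}


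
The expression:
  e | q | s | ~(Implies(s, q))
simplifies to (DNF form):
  e | q | s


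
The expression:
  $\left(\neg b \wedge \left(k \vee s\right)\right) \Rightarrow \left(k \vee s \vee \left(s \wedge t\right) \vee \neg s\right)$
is always true.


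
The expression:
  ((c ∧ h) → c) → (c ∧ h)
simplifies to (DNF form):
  c ∧ h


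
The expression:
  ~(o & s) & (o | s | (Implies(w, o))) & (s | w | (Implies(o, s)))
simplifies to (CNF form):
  (o | ~o) & (w | ~o) & (~o | ~s) & (o | s | ~o) & (o | s | ~w) & (s | w | ~o) & (s | w | ~w) & (o | ~o | ~w) & (s | ~o | ~s) & (s | ~s | ~w) & (w | ~o | ~w) & (~o | ~s | ~w)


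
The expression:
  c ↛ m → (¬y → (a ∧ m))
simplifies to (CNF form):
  m ∨ y ∨ ¬c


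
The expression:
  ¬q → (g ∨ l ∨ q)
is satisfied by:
  {q: True, l: True, g: True}
  {q: True, l: True, g: False}
  {q: True, g: True, l: False}
  {q: True, g: False, l: False}
  {l: True, g: True, q: False}
  {l: True, g: False, q: False}
  {g: True, l: False, q: False}


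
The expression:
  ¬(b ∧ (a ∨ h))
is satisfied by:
  {a: False, b: False, h: False}
  {h: True, a: False, b: False}
  {a: True, h: False, b: False}
  {h: True, a: True, b: False}
  {b: True, h: False, a: False}


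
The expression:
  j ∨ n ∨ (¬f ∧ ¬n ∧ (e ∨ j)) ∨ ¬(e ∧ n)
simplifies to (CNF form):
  True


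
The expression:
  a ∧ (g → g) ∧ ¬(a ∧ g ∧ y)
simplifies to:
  a ∧ (¬g ∨ ¬y)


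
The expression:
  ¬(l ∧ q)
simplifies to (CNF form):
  ¬l ∨ ¬q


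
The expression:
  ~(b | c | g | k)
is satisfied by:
  {g: False, b: False, k: False, c: False}


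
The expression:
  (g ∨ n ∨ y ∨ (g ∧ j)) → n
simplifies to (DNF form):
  n ∨ (¬g ∧ ¬y)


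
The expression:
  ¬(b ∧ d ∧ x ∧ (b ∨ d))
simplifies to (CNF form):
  ¬b ∨ ¬d ∨ ¬x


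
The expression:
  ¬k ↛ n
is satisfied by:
  {n: True, k: False}
  {k: False, n: False}
  {k: True, n: True}


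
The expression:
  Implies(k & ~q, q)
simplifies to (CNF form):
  q | ~k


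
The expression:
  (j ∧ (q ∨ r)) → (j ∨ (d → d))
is always true.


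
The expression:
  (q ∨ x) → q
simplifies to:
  q ∨ ¬x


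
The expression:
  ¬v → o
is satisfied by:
  {o: True, v: True}
  {o: True, v: False}
  {v: True, o: False}


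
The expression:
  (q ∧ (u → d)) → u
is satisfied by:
  {u: True, q: False}
  {q: False, u: False}
  {q: True, u: True}


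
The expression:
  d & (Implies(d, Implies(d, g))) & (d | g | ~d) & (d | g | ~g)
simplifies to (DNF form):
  d & g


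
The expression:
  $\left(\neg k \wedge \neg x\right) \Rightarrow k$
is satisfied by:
  {x: True, k: True}
  {x: True, k: False}
  {k: True, x: False}


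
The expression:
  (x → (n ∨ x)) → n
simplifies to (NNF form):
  n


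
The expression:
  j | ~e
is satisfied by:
  {j: True, e: False}
  {e: False, j: False}
  {e: True, j: True}


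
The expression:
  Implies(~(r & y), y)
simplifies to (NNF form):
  y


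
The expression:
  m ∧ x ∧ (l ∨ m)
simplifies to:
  m ∧ x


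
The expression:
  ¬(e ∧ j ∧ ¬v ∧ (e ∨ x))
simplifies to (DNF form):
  v ∨ ¬e ∨ ¬j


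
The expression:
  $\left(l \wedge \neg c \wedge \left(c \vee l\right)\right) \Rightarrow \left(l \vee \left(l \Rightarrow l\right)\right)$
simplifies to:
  $\text{True}$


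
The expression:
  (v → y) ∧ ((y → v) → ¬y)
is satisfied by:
  {v: False}


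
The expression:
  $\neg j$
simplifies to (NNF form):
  $\neg j$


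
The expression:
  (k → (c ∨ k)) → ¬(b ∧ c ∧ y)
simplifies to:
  ¬b ∨ ¬c ∨ ¬y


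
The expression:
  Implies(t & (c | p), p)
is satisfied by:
  {p: True, c: False, t: False}
  {c: False, t: False, p: False}
  {p: True, t: True, c: False}
  {t: True, c: False, p: False}
  {p: True, c: True, t: False}
  {c: True, p: False, t: False}
  {p: True, t: True, c: True}


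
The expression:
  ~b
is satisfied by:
  {b: False}


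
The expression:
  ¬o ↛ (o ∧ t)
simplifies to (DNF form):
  ¬o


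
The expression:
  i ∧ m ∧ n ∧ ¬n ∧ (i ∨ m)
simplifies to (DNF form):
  False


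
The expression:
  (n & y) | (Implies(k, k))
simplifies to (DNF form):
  True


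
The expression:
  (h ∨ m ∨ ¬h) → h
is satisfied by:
  {h: True}


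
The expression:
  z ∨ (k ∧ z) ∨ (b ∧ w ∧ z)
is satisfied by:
  {z: True}


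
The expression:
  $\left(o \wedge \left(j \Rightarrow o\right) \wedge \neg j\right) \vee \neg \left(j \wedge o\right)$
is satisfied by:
  {o: False, j: False}
  {j: True, o: False}
  {o: True, j: False}


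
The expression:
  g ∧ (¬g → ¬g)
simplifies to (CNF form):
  g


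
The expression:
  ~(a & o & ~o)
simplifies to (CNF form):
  True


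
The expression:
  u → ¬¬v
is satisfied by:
  {v: True, u: False}
  {u: False, v: False}
  {u: True, v: True}


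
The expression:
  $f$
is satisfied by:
  {f: True}


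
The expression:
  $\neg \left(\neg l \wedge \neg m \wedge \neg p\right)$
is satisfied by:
  {m: True, l: True, p: True}
  {m: True, l: True, p: False}
  {m: True, p: True, l: False}
  {m: True, p: False, l: False}
  {l: True, p: True, m: False}
  {l: True, p: False, m: False}
  {p: True, l: False, m: False}


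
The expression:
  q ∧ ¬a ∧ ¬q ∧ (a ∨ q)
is never true.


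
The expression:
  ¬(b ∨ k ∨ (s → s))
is never true.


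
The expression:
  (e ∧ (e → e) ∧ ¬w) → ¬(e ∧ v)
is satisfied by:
  {w: True, v: False, e: False}
  {w: False, v: False, e: False}
  {e: True, w: True, v: False}
  {e: True, w: False, v: False}
  {v: True, w: True, e: False}
  {v: True, w: False, e: False}
  {v: True, e: True, w: True}


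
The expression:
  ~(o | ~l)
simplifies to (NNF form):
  l & ~o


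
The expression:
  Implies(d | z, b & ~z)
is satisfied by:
  {b: True, d: False, z: False}
  {d: False, z: False, b: False}
  {b: True, d: True, z: False}


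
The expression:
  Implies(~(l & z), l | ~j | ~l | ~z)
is always true.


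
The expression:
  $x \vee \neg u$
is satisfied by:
  {x: True, u: False}
  {u: False, x: False}
  {u: True, x: True}


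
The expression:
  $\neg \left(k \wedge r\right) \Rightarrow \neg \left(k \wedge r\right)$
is always true.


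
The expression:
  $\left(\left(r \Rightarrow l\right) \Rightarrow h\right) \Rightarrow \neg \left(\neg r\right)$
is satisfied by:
  {r: True, h: False}
  {h: False, r: False}
  {h: True, r: True}


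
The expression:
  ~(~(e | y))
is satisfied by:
  {y: True, e: True}
  {y: True, e: False}
  {e: True, y: False}


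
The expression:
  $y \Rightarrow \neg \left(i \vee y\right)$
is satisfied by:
  {y: False}


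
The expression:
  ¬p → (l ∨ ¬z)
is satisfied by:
  {l: True, p: True, z: False}
  {l: True, p: False, z: False}
  {p: True, l: False, z: False}
  {l: False, p: False, z: False}
  {z: True, l: True, p: True}
  {z: True, l: True, p: False}
  {z: True, p: True, l: False}


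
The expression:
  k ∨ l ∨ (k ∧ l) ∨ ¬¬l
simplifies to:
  k ∨ l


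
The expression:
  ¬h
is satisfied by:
  {h: False}


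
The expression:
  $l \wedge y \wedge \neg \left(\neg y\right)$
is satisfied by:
  {y: True, l: True}


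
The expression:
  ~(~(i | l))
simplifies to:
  i | l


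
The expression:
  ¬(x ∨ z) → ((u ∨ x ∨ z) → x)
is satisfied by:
  {x: True, z: True, u: False}
  {x: True, u: False, z: False}
  {z: True, u: False, x: False}
  {z: False, u: False, x: False}
  {x: True, z: True, u: True}
  {x: True, u: True, z: False}
  {z: True, u: True, x: False}


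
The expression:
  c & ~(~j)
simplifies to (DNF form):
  c & j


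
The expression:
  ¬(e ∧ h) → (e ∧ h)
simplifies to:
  e ∧ h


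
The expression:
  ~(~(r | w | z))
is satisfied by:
  {r: True, z: True, w: True}
  {r: True, z: True, w: False}
  {r: True, w: True, z: False}
  {r: True, w: False, z: False}
  {z: True, w: True, r: False}
  {z: True, w: False, r: False}
  {w: True, z: False, r: False}


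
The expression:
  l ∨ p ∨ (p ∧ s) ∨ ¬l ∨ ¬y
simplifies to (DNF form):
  True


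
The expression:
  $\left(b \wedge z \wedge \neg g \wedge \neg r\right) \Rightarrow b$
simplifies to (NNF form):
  $\text{True}$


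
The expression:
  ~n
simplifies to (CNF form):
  ~n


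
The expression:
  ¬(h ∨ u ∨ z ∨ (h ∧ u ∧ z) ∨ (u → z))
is never true.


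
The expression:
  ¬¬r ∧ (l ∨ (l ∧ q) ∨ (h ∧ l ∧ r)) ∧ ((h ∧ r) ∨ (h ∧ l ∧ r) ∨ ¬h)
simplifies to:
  l ∧ r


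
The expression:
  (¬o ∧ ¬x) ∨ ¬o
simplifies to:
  ¬o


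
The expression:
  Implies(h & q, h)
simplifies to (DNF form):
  True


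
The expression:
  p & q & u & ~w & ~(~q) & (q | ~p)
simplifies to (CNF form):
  p & q & u & ~w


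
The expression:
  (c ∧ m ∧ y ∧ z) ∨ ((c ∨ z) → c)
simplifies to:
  c ∨ ¬z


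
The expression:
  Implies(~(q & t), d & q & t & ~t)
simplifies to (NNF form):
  q & t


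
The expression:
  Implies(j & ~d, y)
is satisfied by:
  {y: True, d: True, j: False}
  {y: True, d: False, j: False}
  {d: True, y: False, j: False}
  {y: False, d: False, j: False}
  {j: True, y: True, d: True}
  {j: True, y: True, d: False}
  {j: True, d: True, y: False}


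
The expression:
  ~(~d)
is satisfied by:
  {d: True}


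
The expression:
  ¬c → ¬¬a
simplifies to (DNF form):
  a ∨ c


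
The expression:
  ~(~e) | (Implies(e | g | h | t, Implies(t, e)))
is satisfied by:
  {e: True, t: False}
  {t: False, e: False}
  {t: True, e: True}


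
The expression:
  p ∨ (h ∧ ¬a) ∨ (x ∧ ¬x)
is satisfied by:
  {p: True, h: True, a: False}
  {p: True, h: False, a: False}
  {a: True, p: True, h: True}
  {a: True, p: True, h: False}
  {h: True, a: False, p: False}


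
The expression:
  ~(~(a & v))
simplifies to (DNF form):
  a & v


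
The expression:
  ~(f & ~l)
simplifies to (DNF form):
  l | ~f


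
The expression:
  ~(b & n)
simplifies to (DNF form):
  ~b | ~n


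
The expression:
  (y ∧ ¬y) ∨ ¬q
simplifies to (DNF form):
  ¬q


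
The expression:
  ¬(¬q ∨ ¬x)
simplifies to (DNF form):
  q ∧ x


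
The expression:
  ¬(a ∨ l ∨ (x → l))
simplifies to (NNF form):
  x ∧ ¬a ∧ ¬l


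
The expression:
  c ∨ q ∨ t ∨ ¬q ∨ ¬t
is always true.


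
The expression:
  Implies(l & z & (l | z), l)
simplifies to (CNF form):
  True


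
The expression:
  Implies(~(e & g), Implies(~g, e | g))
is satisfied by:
  {e: True, g: True}
  {e: True, g: False}
  {g: True, e: False}


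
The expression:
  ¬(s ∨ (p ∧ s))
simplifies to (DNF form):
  ¬s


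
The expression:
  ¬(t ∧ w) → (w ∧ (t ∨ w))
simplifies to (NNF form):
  w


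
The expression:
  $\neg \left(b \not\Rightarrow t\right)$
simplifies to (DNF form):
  $t \vee \neg b$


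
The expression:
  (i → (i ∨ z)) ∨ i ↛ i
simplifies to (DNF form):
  True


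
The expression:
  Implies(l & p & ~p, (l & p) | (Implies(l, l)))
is always true.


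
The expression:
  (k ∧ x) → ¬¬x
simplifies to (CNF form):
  True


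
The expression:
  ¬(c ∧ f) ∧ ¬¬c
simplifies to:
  c ∧ ¬f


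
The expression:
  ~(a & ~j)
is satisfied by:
  {j: True, a: False}
  {a: False, j: False}
  {a: True, j: True}


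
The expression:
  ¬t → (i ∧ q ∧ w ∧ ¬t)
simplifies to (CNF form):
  (i ∨ t) ∧ (q ∨ t) ∧ (t ∨ w)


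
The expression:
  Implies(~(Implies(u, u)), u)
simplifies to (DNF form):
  True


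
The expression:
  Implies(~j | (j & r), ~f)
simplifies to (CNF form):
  (j | ~f) & (~f | ~r)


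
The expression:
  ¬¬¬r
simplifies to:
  ¬r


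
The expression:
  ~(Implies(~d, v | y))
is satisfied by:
  {d: False, v: False, y: False}


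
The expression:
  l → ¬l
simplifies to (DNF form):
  ¬l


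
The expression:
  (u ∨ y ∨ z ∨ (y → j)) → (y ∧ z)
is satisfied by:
  {z: True, y: True}


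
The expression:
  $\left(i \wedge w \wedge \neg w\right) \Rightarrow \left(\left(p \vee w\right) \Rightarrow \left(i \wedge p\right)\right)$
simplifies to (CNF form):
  $\text{True}$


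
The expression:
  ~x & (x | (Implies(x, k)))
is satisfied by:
  {x: False}


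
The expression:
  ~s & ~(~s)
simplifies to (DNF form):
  False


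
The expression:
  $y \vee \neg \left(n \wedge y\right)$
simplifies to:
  $\text{True}$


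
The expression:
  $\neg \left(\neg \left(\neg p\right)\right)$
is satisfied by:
  {p: False}


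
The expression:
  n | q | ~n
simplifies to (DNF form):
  True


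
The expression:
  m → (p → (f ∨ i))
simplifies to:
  f ∨ i ∨ ¬m ∨ ¬p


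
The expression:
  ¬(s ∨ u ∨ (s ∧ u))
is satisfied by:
  {u: False, s: False}


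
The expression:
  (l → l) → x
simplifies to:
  x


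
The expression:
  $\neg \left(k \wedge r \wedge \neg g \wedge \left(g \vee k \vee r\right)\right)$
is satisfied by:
  {g: True, k: False, r: False}
  {k: False, r: False, g: False}
  {r: True, g: True, k: False}
  {r: True, k: False, g: False}
  {g: True, k: True, r: False}
  {k: True, g: False, r: False}
  {r: True, k: True, g: True}


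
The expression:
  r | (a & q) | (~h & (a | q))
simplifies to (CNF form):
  (a | q | r) & (a | r | ~h) & (q | r | ~h) & (a | q | r | ~h)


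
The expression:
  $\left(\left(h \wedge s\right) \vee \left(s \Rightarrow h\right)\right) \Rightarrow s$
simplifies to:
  $s$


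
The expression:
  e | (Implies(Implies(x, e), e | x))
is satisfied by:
  {x: True, e: True}
  {x: True, e: False}
  {e: True, x: False}


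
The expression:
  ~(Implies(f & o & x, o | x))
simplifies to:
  False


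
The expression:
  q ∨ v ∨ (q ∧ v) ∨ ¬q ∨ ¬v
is always true.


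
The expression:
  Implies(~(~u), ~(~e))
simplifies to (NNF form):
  e | ~u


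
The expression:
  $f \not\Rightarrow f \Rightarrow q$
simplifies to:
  $\text{True}$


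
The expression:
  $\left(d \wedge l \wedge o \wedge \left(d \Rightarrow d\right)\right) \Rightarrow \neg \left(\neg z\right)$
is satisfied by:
  {z: True, l: False, o: False, d: False}
  {z: False, l: False, o: False, d: False}
  {d: True, z: True, l: False, o: False}
  {d: True, z: False, l: False, o: False}
  {z: True, o: True, d: False, l: False}
  {o: True, d: False, l: False, z: False}
  {d: True, o: True, z: True, l: False}
  {d: True, o: True, z: False, l: False}
  {z: True, l: True, d: False, o: False}
  {l: True, d: False, o: False, z: False}
  {z: True, d: True, l: True, o: False}
  {d: True, l: True, z: False, o: False}
  {z: True, o: True, l: True, d: False}
  {o: True, l: True, d: False, z: False}
  {d: True, o: True, l: True, z: True}


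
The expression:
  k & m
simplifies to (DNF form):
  k & m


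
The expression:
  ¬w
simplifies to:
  ¬w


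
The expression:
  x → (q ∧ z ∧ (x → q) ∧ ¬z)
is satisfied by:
  {x: False}


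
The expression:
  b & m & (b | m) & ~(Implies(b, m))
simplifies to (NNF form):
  False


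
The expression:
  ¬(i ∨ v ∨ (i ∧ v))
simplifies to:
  ¬i ∧ ¬v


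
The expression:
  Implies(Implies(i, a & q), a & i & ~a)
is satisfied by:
  {i: True, q: False, a: False}
  {i: True, a: True, q: False}
  {i: True, q: True, a: False}


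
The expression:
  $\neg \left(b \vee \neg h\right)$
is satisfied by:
  {h: True, b: False}


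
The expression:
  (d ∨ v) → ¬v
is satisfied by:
  {v: False}


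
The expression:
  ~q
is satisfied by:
  {q: False}


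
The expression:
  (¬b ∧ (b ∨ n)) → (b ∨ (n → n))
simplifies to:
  True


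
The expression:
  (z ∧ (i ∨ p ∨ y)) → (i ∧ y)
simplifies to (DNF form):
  (i ∧ y) ∨ (¬i ∧ ¬p ∧ ¬y) ∨ ¬z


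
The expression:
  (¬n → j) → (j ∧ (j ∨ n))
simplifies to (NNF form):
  j ∨ ¬n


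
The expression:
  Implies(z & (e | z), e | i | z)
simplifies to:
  True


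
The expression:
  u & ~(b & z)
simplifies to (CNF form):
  u & (~b | ~z)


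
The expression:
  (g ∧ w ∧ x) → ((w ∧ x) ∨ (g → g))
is always true.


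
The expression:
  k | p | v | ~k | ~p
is always true.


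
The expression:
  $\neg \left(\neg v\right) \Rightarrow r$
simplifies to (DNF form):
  $r \vee \neg v$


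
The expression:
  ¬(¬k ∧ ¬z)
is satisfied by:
  {k: True, z: True}
  {k: True, z: False}
  {z: True, k: False}


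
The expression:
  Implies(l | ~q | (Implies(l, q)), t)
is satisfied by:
  {t: True}


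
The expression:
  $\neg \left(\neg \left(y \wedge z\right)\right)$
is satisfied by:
  {z: True, y: True}


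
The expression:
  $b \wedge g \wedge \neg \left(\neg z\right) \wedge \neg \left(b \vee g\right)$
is never true.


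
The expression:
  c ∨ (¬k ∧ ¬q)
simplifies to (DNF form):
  c ∨ (¬k ∧ ¬q)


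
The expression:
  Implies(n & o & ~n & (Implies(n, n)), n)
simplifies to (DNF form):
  True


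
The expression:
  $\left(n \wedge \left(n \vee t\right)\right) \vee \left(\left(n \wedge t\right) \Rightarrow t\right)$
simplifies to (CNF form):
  $\text{True}$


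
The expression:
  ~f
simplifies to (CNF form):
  ~f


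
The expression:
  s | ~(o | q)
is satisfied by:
  {s: True, o: False, q: False}
  {q: True, s: True, o: False}
  {s: True, o: True, q: False}
  {q: True, s: True, o: True}
  {q: False, o: False, s: False}


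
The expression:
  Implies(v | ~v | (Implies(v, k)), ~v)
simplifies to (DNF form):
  ~v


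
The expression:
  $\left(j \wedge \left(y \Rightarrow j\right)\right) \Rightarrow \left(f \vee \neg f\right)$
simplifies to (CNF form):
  $\text{True}$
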